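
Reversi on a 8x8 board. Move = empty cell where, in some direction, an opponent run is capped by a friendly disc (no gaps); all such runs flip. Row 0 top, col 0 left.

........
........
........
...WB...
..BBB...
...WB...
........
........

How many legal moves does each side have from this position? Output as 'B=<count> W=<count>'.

-- B to move --
(2,2): flips 1 -> legal
(2,3): flips 1 -> legal
(2,4): flips 1 -> legal
(3,2): flips 1 -> legal
(5,2): flips 1 -> legal
(6,2): flips 1 -> legal
(6,3): flips 1 -> legal
(6,4): flips 1 -> legal
B mobility = 8
-- W to move --
(2,3): no bracket -> illegal
(2,4): no bracket -> illegal
(2,5): no bracket -> illegal
(3,1): flips 1 -> legal
(3,2): no bracket -> illegal
(3,5): flips 2 -> legal
(4,1): no bracket -> illegal
(4,5): no bracket -> illegal
(5,1): flips 1 -> legal
(5,2): no bracket -> illegal
(5,5): flips 2 -> legal
(6,3): no bracket -> illegal
(6,4): no bracket -> illegal
(6,5): no bracket -> illegal
W mobility = 4

Answer: B=8 W=4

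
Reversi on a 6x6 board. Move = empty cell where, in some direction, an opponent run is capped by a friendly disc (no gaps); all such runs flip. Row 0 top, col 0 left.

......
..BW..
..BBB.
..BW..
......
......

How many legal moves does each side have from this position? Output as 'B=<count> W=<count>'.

-- B to move --
(0,2): flips 1 -> legal
(0,3): flips 1 -> legal
(0,4): flips 1 -> legal
(1,4): flips 1 -> legal
(3,4): flips 1 -> legal
(4,2): flips 1 -> legal
(4,3): flips 1 -> legal
(4,4): flips 1 -> legal
B mobility = 8
-- W to move --
(0,1): no bracket -> illegal
(0,2): no bracket -> illegal
(0,3): no bracket -> illegal
(1,1): flips 2 -> legal
(1,4): no bracket -> illegal
(1,5): flips 1 -> legal
(2,1): no bracket -> illegal
(2,5): no bracket -> illegal
(3,1): flips 2 -> legal
(3,4): no bracket -> illegal
(3,5): flips 1 -> legal
(4,1): no bracket -> illegal
(4,2): no bracket -> illegal
(4,3): no bracket -> illegal
W mobility = 4

Answer: B=8 W=4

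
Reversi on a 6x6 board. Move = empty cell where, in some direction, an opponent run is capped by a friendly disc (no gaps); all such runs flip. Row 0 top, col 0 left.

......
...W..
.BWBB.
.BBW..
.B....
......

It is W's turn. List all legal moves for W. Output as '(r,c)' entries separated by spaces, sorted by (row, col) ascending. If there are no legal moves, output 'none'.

(1,0): no bracket -> illegal
(1,1): no bracket -> illegal
(1,2): no bracket -> illegal
(1,4): no bracket -> illegal
(1,5): flips 1 -> legal
(2,0): flips 1 -> legal
(2,5): flips 2 -> legal
(3,0): flips 2 -> legal
(3,4): no bracket -> illegal
(3,5): flips 1 -> legal
(4,0): flips 1 -> legal
(4,2): flips 1 -> legal
(4,3): no bracket -> illegal
(5,0): no bracket -> illegal
(5,1): no bracket -> illegal
(5,2): no bracket -> illegal

Answer: (1,5) (2,0) (2,5) (3,0) (3,5) (4,0) (4,2)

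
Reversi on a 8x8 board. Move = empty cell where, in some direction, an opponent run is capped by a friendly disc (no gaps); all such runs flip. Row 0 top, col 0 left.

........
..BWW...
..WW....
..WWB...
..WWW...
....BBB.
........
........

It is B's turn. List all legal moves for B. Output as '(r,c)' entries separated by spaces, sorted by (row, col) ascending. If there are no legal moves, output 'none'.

Answer: (1,1) (1,5) (2,1) (3,1) (5,2)

Derivation:
(0,2): no bracket -> illegal
(0,3): no bracket -> illegal
(0,4): no bracket -> illegal
(0,5): no bracket -> illegal
(1,1): flips 3 -> legal
(1,5): flips 2 -> legal
(2,1): flips 2 -> legal
(2,4): no bracket -> illegal
(2,5): no bracket -> illegal
(3,1): flips 2 -> legal
(3,5): no bracket -> illegal
(4,1): no bracket -> illegal
(4,5): no bracket -> illegal
(5,1): no bracket -> illegal
(5,2): flips 4 -> legal
(5,3): no bracket -> illegal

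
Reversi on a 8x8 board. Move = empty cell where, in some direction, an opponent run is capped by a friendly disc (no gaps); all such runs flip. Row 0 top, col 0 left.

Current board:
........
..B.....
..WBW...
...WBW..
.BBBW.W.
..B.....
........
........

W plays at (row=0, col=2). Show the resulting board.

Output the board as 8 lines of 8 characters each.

Answer: ..W.....
..W.....
..WBW...
...WBW..
.BBBW.W.
..B.....
........
........

Derivation:
Place W at (0,2); scan 8 dirs for brackets.
Dir NW: edge -> no flip
Dir N: edge -> no flip
Dir NE: edge -> no flip
Dir W: first cell '.' (not opp) -> no flip
Dir E: first cell '.' (not opp) -> no flip
Dir SW: first cell '.' (not opp) -> no flip
Dir S: opp run (1,2) capped by W -> flip
Dir SE: first cell '.' (not opp) -> no flip
All flips: (1,2)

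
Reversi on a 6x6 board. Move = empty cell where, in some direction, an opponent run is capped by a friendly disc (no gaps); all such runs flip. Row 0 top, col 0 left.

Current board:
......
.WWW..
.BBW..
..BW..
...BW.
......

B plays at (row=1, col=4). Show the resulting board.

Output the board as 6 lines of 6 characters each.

Answer: ......
.WWWB.
.BBB..
..BW..
...BW.
......

Derivation:
Place B at (1,4); scan 8 dirs for brackets.
Dir NW: first cell '.' (not opp) -> no flip
Dir N: first cell '.' (not opp) -> no flip
Dir NE: first cell '.' (not opp) -> no flip
Dir W: opp run (1,3) (1,2) (1,1), next='.' -> no flip
Dir E: first cell '.' (not opp) -> no flip
Dir SW: opp run (2,3) capped by B -> flip
Dir S: first cell '.' (not opp) -> no flip
Dir SE: first cell '.' (not opp) -> no flip
All flips: (2,3)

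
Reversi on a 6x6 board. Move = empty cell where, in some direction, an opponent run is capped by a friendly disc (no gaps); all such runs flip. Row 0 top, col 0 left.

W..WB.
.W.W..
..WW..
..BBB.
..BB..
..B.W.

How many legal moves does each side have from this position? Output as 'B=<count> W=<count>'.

-- B to move --
(0,1): no bracket -> illegal
(0,2): flips 1 -> legal
(1,0): no bracket -> illegal
(1,2): flips 2 -> legal
(1,4): flips 1 -> legal
(2,0): no bracket -> illegal
(2,1): no bracket -> illegal
(2,4): no bracket -> illegal
(3,1): flips 2 -> legal
(4,4): no bracket -> illegal
(4,5): no bracket -> illegal
(5,3): no bracket -> illegal
(5,5): no bracket -> illegal
B mobility = 4
-- W to move --
(0,5): flips 1 -> legal
(1,4): no bracket -> illegal
(1,5): no bracket -> illegal
(2,1): flips 2 -> legal
(2,4): no bracket -> illegal
(2,5): no bracket -> illegal
(3,1): no bracket -> illegal
(3,5): no bracket -> illegal
(4,1): flips 1 -> legal
(4,4): flips 1 -> legal
(4,5): flips 1 -> legal
(5,1): no bracket -> illegal
(5,3): flips 2 -> legal
W mobility = 6

Answer: B=4 W=6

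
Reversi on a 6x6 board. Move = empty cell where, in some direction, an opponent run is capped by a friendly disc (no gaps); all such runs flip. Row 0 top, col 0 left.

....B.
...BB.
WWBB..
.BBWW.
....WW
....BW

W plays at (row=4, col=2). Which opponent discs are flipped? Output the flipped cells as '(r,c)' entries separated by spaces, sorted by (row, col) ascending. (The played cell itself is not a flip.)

Dir NW: opp run (3,1) capped by W -> flip
Dir N: opp run (3,2) (2,2), next='.' -> no flip
Dir NE: first cell 'W' (not opp) -> no flip
Dir W: first cell '.' (not opp) -> no flip
Dir E: first cell '.' (not opp) -> no flip
Dir SW: first cell '.' (not opp) -> no flip
Dir S: first cell '.' (not opp) -> no flip
Dir SE: first cell '.' (not opp) -> no flip

Answer: (3,1)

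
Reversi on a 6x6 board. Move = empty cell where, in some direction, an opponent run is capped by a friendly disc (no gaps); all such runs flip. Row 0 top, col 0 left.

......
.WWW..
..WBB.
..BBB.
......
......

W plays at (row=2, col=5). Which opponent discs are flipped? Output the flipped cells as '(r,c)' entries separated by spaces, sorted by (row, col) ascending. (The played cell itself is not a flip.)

Dir NW: first cell '.' (not opp) -> no flip
Dir N: first cell '.' (not opp) -> no flip
Dir NE: edge -> no flip
Dir W: opp run (2,4) (2,3) capped by W -> flip
Dir E: edge -> no flip
Dir SW: opp run (3,4), next='.' -> no flip
Dir S: first cell '.' (not opp) -> no flip
Dir SE: edge -> no flip

Answer: (2,3) (2,4)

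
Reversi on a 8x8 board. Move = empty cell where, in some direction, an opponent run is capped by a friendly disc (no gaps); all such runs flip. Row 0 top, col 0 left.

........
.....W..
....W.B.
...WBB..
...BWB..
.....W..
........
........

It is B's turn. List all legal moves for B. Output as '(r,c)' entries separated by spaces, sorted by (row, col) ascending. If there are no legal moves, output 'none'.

(0,4): flips 1 -> legal
(0,5): no bracket -> illegal
(0,6): no bracket -> illegal
(1,3): flips 1 -> legal
(1,4): flips 1 -> legal
(1,6): no bracket -> illegal
(2,2): no bracket -> illegal
(2,3): flips 1 -> legal
(2,5): no bracket -> illegal
(3,2): flips 1 -> legal
(4,2): no bracket -> illegal
(4,6): no bracket -> illegal
(5,3): flips 1 -> legal
(5,4): flips 1 -> legal
(5,6): no bracket -> illegal
(6,4): no bracket -> illegal
(6,5): flips 1 -> legal
(6,6): no bracket -> illegal

Answer: (0,4) (1,3) (1,4) (2,3) (3,2) (5,3) (5,4) (6,5)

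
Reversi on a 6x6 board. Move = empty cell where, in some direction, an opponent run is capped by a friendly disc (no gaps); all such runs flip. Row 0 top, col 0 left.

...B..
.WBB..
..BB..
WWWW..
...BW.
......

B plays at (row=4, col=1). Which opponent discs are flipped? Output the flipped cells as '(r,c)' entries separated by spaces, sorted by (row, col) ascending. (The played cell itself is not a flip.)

Dir NW: opp run (3,0), next=edge -> no flip
Dir N: opp run (3,1), next='.' -> no flip
Dir NE: opp run (3,2) capped by B -> flip
Dir W: first cell '.' (not opp) -> no flip
Dir E: first cell '.' (not opp) -> no flip
Dir SW: first cell '.' (not opp) -> no flip
Dir S: first cell '.' (not opp) -> no flip
Dir SE: first cell '.' (not opp) -> no flip

Answer: (3,2)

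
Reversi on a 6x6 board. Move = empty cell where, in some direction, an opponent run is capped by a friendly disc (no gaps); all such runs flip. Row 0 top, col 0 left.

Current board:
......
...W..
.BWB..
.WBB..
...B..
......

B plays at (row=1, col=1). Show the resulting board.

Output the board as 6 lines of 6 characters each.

Place B at (1,1); scan 8 dirs for brackets.
Dir NW: first cell '.' (not opp) -> no flip
Dir N: first cell '.' (not opp) -> no flip
Dir NE: first cell '.' (not opp) -> no flip
Dir W: first cell '.' (not opp) -> no flip
Dir E: first cell '.' (not opp) -> no flip
Dir SW: first cell '.' (not opp) -> no flip
Dir S: first cell 'B' (not opp) -> no flip
Dir SE: opp run (2,2) capped by B -> flip
All flips: (2,2)

Answer: ......
.B.W..
.BBB..
.WBB..
...B..
......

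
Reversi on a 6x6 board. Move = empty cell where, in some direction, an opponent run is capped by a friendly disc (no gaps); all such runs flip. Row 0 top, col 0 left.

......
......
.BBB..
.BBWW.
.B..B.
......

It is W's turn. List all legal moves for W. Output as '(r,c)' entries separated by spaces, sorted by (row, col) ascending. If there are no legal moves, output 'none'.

(1,0): no bracket -> illegal
(1,1): flips 1 -> legal
(1,2): flips 1 -> legal
(1,3): flips 1 -> legal
(1,4): no bracket -> illegal
(2,0): no bracket -> illegal
(2,4): no bracket -> illegal
(3,0): flips 2 -> legal
(3,5): no bracket -> illegal
(4,0): no bracket -> illegal
(4,2): no bracket -> illegal
(4,3): no bracket -> illegal
(4,5): no bracket -> illegal
(5,0): no bracket -> illegal
(5,1): no bracket -> illegal
(5,2): no bracket -> illegal
(5,3): no bracket -> illegal
(5,4): flips 1 -> legal
(5,5): flips 1 -> legal

Answer: (1,1) (1,2) (1,3) (3,0) (5,4) (5,5)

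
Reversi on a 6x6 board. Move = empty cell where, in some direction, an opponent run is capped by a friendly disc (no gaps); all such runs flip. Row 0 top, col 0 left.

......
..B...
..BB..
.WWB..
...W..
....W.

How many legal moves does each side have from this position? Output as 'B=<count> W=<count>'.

-- B to move --
(2,0): no bracket -> illegal
(2,1): no bracket -> illegal
(3,0): flips 2 -> legal
(3,4): no bracket -> illegal
(4,0): flips 1 -> legal
(4,1): flips 1 -> legal
(4,2): flips 1 -> legal
(4,4): no bracket -> illegal
(4,5): no bracket -> illegal
(5,2): no bracket -> illegal
(5,3): flips 1 -> legal
(5,5): no bracket -> illegal
B mobility = 5
-- W to move --
(0,1): no bracket -> illegal
(0,2): flips 2 -> legal
(0,3): no bracket -> illegal
(1,1): no bracket -> illegal
(1,3): flips 3 -> legal
(1,4): flips 1 -> legal
(2,1): no bracket -> illegal
(2,4): no bracket -> illegal
(3,4): flips 1 -> legal
(4,2): no bracket -> illegal
(4,4): no bracket -> illegal
W mobility = 4

Answer: B=5 W=4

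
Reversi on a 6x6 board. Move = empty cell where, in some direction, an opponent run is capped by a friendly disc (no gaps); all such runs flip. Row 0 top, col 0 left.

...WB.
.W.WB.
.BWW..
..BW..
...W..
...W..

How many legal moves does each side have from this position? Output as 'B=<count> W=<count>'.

Answer: B=7 W=8

Derivation:
-- B to move --
(0,0): no bracket -> illegal
(0,1): flips 1 -> legal
(0,2): flips 1 -> legal
(1,0): no bracket -> illegal
(1,2): flips 2 -> legal
(2,0): no bracket -> illegal
(2,4): flips 2 -> legal
(3,1): flips 2 -> legal
(3,4): flips 1 -> legal
(4,2): no bracket -> illegal
(4,4): no bracket -> illegal
(5,2): no bracket -> illegal
(5,4): flips 1 -> legal
B mobility = 7
-- W to move --
(0,5): flips 2 -> legal
(1,0): flips 2 -> legal
(1,2): no bracket -> illegal
(1,5): flips 1 -> legal
(2,0): flips 1 -> legal
(2,4): no bracket -> illegal
(2,5): flips 1 -> legal
(3,0): no bracket -> illegal
(3,1): flips 2 -> legal
(4,1): flips 1 -> legal
(4,2): flips 1 -> legal
W mobility = 8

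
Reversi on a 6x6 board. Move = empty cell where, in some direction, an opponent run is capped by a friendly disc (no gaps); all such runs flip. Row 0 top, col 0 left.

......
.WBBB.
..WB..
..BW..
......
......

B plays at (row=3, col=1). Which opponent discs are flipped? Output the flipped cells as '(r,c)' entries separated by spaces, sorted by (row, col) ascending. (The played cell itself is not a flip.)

Dir NW: first cell '.' (not opp) -> no flip
Dir N: first cell '.' (not opp) -> no flip
Dir NE: opp run (2,2) capped by B -> flip
Dir W: first cell '.' (not opp) -> no flip
Dir E: first cell 'B' (not opp) -> no flip
Dir SW: first cell '.' (not opp) -> no flip
Dir S: first cell '.' (not opp) -> no flip
Dir SE: first cell '.' (not opp) -> no flip

Answer: (2,2)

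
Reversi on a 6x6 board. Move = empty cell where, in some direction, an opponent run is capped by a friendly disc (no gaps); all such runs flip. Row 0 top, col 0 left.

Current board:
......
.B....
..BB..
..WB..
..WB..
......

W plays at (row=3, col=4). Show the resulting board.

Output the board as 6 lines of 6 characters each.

Answer: ......
.B....
..BB..
..WWW.
..WB..
......

Derivation:
Place W at (3,4); scan 8 dirs for brackets.
Dir NW: opp run (2,3), next='.' -> no flip
Dir N: first cell '.' (not opp) -> no flip
Dir NE: first cell '.' (not opp) -> no flip
Dir W: opp run (3,3) capped by W -> flip
Dir E: first cell '.' (not opp) -> no flip
Dir SW: opp run (4,3), next='.' -> no flip
Dir S: first cell '.' (not opp) -> no flip
Dir SE: first cell '.' (not opp) -> no flip
All flips: (3,3)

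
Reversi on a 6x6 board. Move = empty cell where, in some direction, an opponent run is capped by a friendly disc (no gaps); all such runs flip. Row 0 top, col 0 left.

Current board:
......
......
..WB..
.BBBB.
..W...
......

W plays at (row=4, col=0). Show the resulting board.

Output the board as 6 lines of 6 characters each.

Place W at (4,0); scan 8 dirs for brackets.
Dir NW: edge -> no flip
Dir N: first cell '.' (not opp) -> no flip
Dir NE: opp run (3,1) capped by W -> flip
Dir W: edge -> no flip
Dir E: first cell '.' (not opp) -> no flip
Dir SW: edge -> no flip
Dir S: first cell '.' (not opp) -> no flip
Dir SE: first cell '.' (not opp) -> no flip
All flips: (3,1)

Answer: ......
......
..WB..
.WBBB.
W.W...
......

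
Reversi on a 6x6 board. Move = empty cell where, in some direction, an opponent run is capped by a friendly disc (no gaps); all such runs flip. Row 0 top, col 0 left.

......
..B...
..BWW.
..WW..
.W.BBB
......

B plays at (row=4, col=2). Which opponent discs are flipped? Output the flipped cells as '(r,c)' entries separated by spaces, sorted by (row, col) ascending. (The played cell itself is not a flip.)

Answer: (3,2)

Derivation:
Dir NW: first cell '.' (not opp) -> no flip
Dir N: opp run (3,2) capped by B -> flip
Dir NE: opp run (3,3) (2,4), next='.' -> no flip
Dir W: opp run (4,1), next='.' -> no flip
Dir E: first cell 'B' (not opp) -> no flip
Dir SW: first cell '.' (not opp) -> no flip
Dir S: first cell '.' (not opp) -> no flip
Dir SE: first cell '.' (not opp) -> no flip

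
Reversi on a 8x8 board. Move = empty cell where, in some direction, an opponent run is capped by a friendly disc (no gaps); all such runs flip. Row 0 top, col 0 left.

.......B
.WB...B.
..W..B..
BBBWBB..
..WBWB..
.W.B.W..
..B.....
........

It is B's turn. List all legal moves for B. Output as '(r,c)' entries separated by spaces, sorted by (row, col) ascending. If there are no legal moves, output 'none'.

Answer: (1,0) (1,3) (2,3) (4,0) (4,1) (5,2) (5,4) (6,5)

Derivation:
(0,0): no bracket -> illegal
(0,1): no bracket -> illegal
(0,2): no bracket -> illegal
(1,0): flips 1 -> legal
(1,3): flips 1 -> legal
(2,0): no bracket -> illegal
(2,1): no bracket -> illegal
(2,3): flips 1 -> legal
(2,4): no bracket -> illegal
(4,0): flips 1 -> legal
(4,1): flips 1 -> legal
(4,6): no bracket -> illegal
(5,0): no bracket -> illegal
(5,2): flips 1 -> legal
(5,4): flips 1 -> legal
(5,6): no bracket -> illegal
(6,0): no bracket -> illegal
(6,1): no bracket -> illegal
(6,4): no bracket -> illegal
(6,5): flips 1 -> legal
(6,6): no bracket -> illegal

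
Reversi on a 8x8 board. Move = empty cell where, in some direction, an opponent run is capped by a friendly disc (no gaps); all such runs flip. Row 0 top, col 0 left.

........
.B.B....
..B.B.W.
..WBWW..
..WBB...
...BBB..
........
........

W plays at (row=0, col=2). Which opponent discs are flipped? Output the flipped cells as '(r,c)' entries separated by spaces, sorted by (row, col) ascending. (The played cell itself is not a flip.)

Answer: (1,3) (2,4)

Derivation:
Dir NW: edge -> no flip
Dir N: edge -> no flip
Dir NE: edge -> no flip
Dir W: first cell '.' (not opp) -> no flip
Dir E: first cell '.' (not opp) -> no flip
Dir SW: opp run (1,1), next='.' -> no flip
Dir S: first cell '.' (not opp) -> no flip
Dir SE: opp run (1,3) (2,4) capped by W -> flip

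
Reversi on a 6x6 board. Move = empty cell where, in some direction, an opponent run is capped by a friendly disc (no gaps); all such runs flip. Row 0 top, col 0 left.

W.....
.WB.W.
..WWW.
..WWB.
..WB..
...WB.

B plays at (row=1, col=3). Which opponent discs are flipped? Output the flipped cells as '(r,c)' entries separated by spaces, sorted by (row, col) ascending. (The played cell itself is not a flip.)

Answer: (2,3) (3,3)

Derivation:
Dir NW: first cell '.' (not opp) -> no flip
Dir N: first cell '.' (not opp) -> no flip
Dir NE: first cell '.' (not opp) -> no flip
Dir W: first cell 'B' (not opp) -> no flip
Dir E: opp run (1,4), next='.' -> no flip
Dir SW: opp run (2,2), next='.' -> no flip
Dir S: opp run (2,3) (3,3) capped by B -> flip
Dir SE: opp run (2,4), next='.' -> no flip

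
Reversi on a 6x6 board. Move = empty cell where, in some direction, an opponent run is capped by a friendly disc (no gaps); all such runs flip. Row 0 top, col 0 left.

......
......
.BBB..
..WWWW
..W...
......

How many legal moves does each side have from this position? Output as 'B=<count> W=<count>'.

-- B to move --
(2,4): no bracket -> illegal
(2,5): no bracket -> illegal
(3,1): no bracket -> illegal
(4,1): flips 1 -> legal
(4,3): flips 2 -> legal
(4,4): flips 1 -> legal
(4,5): flips 1 -> legal
(5,1): no bracket -> illegal
(5,2): flips 2 -> legal
(5,3): no bracket -> illegal
B mobility = 5
-- W to move --
(1,0): flips 1 -> legal
(1,1): flips 1 -> legal
(1,2): flips 2 -> legal
(1,3): flips 1 -> legal
(1,4): flips 1 -> legal
(2,0): no bracket -> illegal
(2,4): no bracket -> illegal
(3,0): no bracket -> illegal
(3,1): no bracket -> illegal
W mobility = 5

Answer: B=5 W=5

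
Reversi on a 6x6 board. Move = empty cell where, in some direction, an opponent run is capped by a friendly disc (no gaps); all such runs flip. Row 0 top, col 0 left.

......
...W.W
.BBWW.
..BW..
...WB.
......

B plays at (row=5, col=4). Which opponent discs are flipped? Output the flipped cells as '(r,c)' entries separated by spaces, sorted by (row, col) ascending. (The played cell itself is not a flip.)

Answer: (4,3)

Derivation:
Dir NW: opp run (4,3) capped by B -> flip
Dir N: first cell 'B' (not opp) -> no flip
Dir NE: first cell '.' (not opp) -> no flip
Dir W: first cell '.' (not opp) -> no flip
Dir E: first cell '.' (not opp) -> no flip
Dir SW: edge -> no flip
Dir S: edge -> no flip
Dir SE: edge -> no flip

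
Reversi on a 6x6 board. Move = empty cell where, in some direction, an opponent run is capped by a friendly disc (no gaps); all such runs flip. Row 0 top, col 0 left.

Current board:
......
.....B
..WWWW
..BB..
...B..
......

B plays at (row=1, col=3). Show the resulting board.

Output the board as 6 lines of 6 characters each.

Answer: ......
...B.B
..WBWW
..BB..
...B..
......

Derivation:
Place B at (1,3); scan 8 dirs for brackets.
Dir NW: first cell '.' (not opp) -> no flip
Dir N: first cell '.' (not opp) -> no flip
Dir NE: first cell '.' (not opp) -> no flip
Dir W: first cell '.' (not opp) -> no flip
Dir E: first cell '.' (not opp) -> no flip
Dir SW: opp run (2,2), next='.' -> no flip
Dir S: opp run (2,3) capped by B -> flip
Dir SE: opp run (2,4), next='.' -> no flip
All flips: (2,3)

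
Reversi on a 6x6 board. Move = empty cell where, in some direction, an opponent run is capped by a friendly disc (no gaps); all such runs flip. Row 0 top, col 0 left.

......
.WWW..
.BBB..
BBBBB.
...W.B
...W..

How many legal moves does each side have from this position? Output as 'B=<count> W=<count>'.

-- B to move --
(0,0): flips 1 -> legal
(0,1): flips 2 -> legal
(0,2): flips 1 -> legal
(0,3): flips 2 -> legal
(0,4): flips 1 -> legal
(1,0): no bracket -> illegal
(1,4): no bracket -> illegal
(2,0): no bracket -> illegal
(2,4): no bracket -> illegal
(4,2): no bracket -> illegal
(4,4): no bracket -> illegal
(5,2): flips 1 -> legal
(5,4): flips 1 -> legal
B mobility = 7
-- W to move --
(1,0): flips 2 -> legal
(1,4): no bracket -> illegal
(2,0): no bracket -> illegal
(2,4): no bracket -> illegal
(2,5): flips 1 -> legal
(3,5): no bracket -> illegal
(4,0): flips 2 -> legal
(4,1): flips 2 -> legal
(4,2): flips 2 -> legal
(4,4): flips 2 -> legal
(5,4): no bracket -> illegal
(5,5): no bracket -> illegal
W mobility = 6

Answer: B=7 W=6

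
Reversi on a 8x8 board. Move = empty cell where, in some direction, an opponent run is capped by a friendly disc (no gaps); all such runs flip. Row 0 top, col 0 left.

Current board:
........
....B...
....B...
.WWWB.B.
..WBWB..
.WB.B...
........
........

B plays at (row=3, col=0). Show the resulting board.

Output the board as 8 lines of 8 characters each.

Place B at (3,0); scan 8 dirs for brackets.
Dir NW: edge -> no flip
Dir N: first cell '.' (not opp) -> no flip
Dir NE: first cell '.' (not opp) -> no flip
Dir W: edge -> no flip
Dir E: opp run (3,1) (3,2) (3,3) capped by B -> flip
Dir SW: edge -> no flip
Dir S: first cell '.' (not opp) -> no flip
Dir SE: first cell '.' (not opp) -> no flip
All flips: (3,1) (3,2) (3,3)

Answer: ........
....B...
....B...
BBBBB.B.
..WBWB..
.WB.B...
........
........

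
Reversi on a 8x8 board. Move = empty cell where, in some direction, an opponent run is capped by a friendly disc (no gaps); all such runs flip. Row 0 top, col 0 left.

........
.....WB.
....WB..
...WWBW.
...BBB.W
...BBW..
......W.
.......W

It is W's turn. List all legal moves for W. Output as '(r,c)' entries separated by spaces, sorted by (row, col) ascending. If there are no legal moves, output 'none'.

Answer: (0,7) (1,4) (1,7) (2,6) (4,6) (5,2) (5,6) (6,3) (6,4)

Derivation:
(0,5): no bracket -> illegal
(0,6): no bracket -> illegal
(0,7): flips 2 -> legal
(1,4): flips 1 -> legal
(1,7): flips 1 -> legal
(2,6): flips 1 -> legal
(2,7): no bracket -> illegal
(3,2): no bracket -> illegal
(4,2): no bracket -> illegal
(4,6): flips 1 -> legal
(5,2): flips 3 -> legal
(5,6): flips 1 -> legal
(6,2): no bracket -> illegal
(6,3): flips 4 -> legal
(6,4): flips 2 -> legal
(6,5): no bracket -> illegal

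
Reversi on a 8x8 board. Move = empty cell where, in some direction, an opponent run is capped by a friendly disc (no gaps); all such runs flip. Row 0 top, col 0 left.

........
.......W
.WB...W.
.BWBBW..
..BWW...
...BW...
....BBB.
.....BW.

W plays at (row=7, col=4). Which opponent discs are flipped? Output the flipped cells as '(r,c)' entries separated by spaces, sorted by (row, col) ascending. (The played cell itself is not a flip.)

Dir NW: first cell '.' (not opp) -> no flip
Dir N: opp run (6,4) capped by W -> flip
Dir NE: opp run (6,5), next='.' -> no flip
Dir W: first cell '.' (not opp) -> no flip
Dir E: opp run (7,5) capped by W -> flip
Dir SW: edge -> no flip
Dir S: edge -> no flip
Dir SE: edge -> no flip

Answer: (6,4) (7,5)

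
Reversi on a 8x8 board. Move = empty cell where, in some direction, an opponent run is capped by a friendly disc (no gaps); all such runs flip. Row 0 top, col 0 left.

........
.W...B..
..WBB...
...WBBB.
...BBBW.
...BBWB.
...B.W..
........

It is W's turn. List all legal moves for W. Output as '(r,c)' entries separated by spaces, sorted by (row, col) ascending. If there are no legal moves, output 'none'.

(0,4): no bracket -> illegal
(0,5): no bracket -> illegal
(0,6): flips 2 -> legal
(1,2): no bracket -> illegal
(1,3): flips 3 -> legal
(1,4): no bracket -> illegal
(1,6): no bracket -> illegal
(2,5): flips 4 -> legal
(2,6): flips 1 -> legal
(2,7): no bracket -> illegal
(3,2): flips 2 -> legal
(3,7): flips 3 -> legal
(4,2): flips 3 -> legal
(4,7): flips 1 -> legal
(5,2): flips 2 -> legal
(5,7): flips 1 -> legal
(6,2): no bracket -> illegal
(6,4): no bracket -> illegal
(6,6): flips 1 -> legal
(6,7): no bracket -> illegal
(7,2): no bracket -> illegal
(7,3): flips 3 -> legal
(7,4): no bracket -> illegal

Answer: (0,6) (1,3) (2,5) (2,6) (3,2) (3,7) (4,2) (4,7) (5,2) (5,7) (6,6) (7,3)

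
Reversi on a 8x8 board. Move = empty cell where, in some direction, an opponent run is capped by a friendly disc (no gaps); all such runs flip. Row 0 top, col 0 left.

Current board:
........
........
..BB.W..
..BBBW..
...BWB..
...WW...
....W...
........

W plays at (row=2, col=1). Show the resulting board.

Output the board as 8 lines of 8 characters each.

Place W at (2,1); scan 8 dirs for brackets.
Dir NW: first cell '.' (not opp) -> no flip
Dir N: first cell '.' (not opp) -> no flip
Dir NE: first cell '.' (not opp) -> no flip
Dir W: first cell '.' (not opp) -> no flip
Dir E: opp run (2,2) (2,3), next='.' -> no flip
Dir SW: first cell '.' (not opp) -> no flip
Dir S: first cell '.' (not opp) -> no flip
Dir SE: opp run (3,2) (4,3) capped by W -> flip
All flips: (3,2) (4,3)

Answer: ........
........
.WBB.W..
..WBBW..
...WWB..
...WW...
....W...
........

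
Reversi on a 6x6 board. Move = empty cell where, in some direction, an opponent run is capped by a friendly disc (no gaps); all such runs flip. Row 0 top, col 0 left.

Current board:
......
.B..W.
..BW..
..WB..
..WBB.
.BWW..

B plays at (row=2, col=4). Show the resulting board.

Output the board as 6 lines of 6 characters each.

Answer: ......
.B..W.
..BBB.
..WB..
..WBB.
.BWW..

Derivation:
Place B at (2,4); scan 8 dirs for brackets.
Dir NW: first cell '.' (not opp) -> no flip
Dir N: opp run (1,4), next='.' -> no flip
Dir NE: first cell '.' (not opp) -> no flip
Dir W: opp run (2,3) capped by B -> flip
Dir E: first cell '.' (not opp) -> no flip
Dir SW: first cell 'B' (not opp) -> no flip
Dir S: first cell '.' (not opp) -> no flip
Dir SE: first cell '.' (not opp) -> no flip
All flips: (2,3)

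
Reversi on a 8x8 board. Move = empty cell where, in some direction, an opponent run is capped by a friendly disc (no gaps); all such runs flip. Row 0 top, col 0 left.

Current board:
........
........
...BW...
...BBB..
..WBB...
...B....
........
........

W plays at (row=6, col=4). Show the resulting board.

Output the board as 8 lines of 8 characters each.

Answer: ........
........
...BW...
...BBB..
..WBB...
...W....
....W...
........

Derivation:
Place W at (6,4); scan 8 dirs for brackets.
Dir NW: opp run (5,3) capped by W -> flip
Dir N: first cell '.' (not opp) -> no flip
Dir NE: first cell '.' (not opp) -> no flip
Dir W: first cell '.' (not opp) -> no flip
Dir E: first cell '.' (not opp) -> no flip
Dir SW: first cell '.' (not opp) -> no flip
Dir S: first cell '.' (not opp) -> no flip
Dir SE: first cell '.' (not opp) -> no flip
All flips: (5,3)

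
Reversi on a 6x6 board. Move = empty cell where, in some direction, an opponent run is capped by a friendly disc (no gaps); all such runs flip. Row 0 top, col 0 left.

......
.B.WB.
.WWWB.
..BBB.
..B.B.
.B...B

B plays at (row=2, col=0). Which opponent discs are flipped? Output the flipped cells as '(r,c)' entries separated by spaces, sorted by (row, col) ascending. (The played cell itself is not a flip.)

Answer: (2,1) (2,2) (2,3)

Derivation:
Dir NW: edge -> no flip
Dir N: first cell '.' (not opp) -> no flip
Dir NE: first cell 'B' (not opp) -> no flip
Dir W: edge -> no flip
Dir E: opp run (2,1) (2,2) (2,3) capped by B -> flip
Dir SW: edge -> no flip
Dir S: first cell '.' (not opp) -> no flip
Dir SE: first cell '.' (not opp) -> no flip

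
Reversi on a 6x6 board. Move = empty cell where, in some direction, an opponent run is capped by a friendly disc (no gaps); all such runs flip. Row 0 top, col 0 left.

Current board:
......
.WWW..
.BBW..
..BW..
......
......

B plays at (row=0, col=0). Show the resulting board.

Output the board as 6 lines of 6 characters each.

Answer: B.....
.BWW..
.BBW..
..BW..
......
......

Derivation:
Place B at (0,0); scan 8 dirs for brackets.
Dir NW: edge -> no flip
Dir N: edge -> no flip
Dir NE: edge -> no flip
Dir W: edge -> no flip
Dir E: first cell '.' (not opp) -> no flip
Dir SW: edge -> no flip
Dir S: first cell '.' (not opp) -> no flip
Dir SE: opp run (1,1) capped by B -> flip
All flips: (1,1)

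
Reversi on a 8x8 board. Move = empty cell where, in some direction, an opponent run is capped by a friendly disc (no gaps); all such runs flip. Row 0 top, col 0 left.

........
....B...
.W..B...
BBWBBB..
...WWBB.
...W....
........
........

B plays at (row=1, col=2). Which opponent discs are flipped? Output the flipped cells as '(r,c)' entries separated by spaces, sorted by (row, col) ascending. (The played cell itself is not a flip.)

Dir NW: first cell '.' (not opp) -> no flip
Dir N: first cell '.' (not opp) -> no flip
Dir NE: first cell '.' (not opp) -> no flip
Dir W: first cell '.' (not opp) -> no flip
Dir E: first cell '.' (not opp) -> no flip
Dir SW: opp run (2,1) capped by B -> flip
Dir S: first cell '.' (not opp) -> no flip
Dir SE: first cell '.' (not opp) -> no flip

Answer: (2,1)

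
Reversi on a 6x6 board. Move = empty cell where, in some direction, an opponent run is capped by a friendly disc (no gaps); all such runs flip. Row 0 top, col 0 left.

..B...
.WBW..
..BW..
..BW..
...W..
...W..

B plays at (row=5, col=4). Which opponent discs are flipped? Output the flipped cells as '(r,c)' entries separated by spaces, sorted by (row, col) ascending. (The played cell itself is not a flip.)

Answer: (4,3)

Derivation:
Dir NW: opp run (4,3) capped by B -> flip
Dir N: first cell '.' (not opp) -> no flip
Dir NE: first cell '.' (not opp) -> no flip
Dir W: opp run (5,3), next='.' -> no flip
Dir E: first cell '.' (not opp) -> no flip
Dir SW: edge -> no flip
Dir S: edge -> no flip
Dir SE: edge -> no flip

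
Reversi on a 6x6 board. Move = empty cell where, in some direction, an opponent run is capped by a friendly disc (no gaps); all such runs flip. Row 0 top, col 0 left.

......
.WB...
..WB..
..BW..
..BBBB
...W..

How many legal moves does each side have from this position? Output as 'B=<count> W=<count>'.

Answer: B=5 W=8

Derivation:
-- B to move --
(0,0): flips 3 -> legal
(0,1): no bracket -> illegal
(0,2): no bracket -> illegal
(1,0): flips 1 -> legal
(1,3): no bracket -> illegal
(2,0): no bracket -> illegal
(2,1): flips 1 -> legal
(2,4): flips 1 -> legal
(3,1): no bracket -> illegal
(3,4): flips 1 -> legal
(5,2): no bracket -> illegal
(5,4): no bracket -> illegal
B mobility = 5
-- W to move --
(0,1): no bracket -> illegal
(0,2): flips 1 -> legal
(0,3): no bracket -> illegal
(1,3): flips 2 -> legal
(1,4): no bracket -> illegal
(2,1): no bracket -> illegal
(2,4): flips 1 -> legal
(3,1): flips 2 -> legal
(3,4): no bracket -> illegal
(3,5): flips 1 -> legal
(4,1): no bracket -> illegal
(5,1): flips 1 -> legal
(5,2): flips 2 -> legal
(5,4): no bracket -> illegal
(5,5): flips 1 -> legal
W mobility = 8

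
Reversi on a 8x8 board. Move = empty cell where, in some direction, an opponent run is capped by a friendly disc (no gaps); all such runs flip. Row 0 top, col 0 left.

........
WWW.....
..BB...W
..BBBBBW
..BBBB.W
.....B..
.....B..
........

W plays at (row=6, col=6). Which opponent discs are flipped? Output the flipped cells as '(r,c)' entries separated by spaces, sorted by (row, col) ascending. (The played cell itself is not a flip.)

Dir NW: opp run (5,5) (4,4) (3,3) (2,2) capped by W -> flip
Dir N: first cell '.' (not opp) -> no flip
Dir NE: first cell '.' (not opp) -> no flip
Dir W: opp run (6,5), next='.' -> no flip
Dir E: first cell '.' (not opp) -> no flip
Dir SW: first cell '.' (not opp) -> no flip
Dir S: first cell '.' (not opp) -> no flip
Dir SE: first cell '.' (not opp) -> no flip

Answer: (2,2) (3,3) (4,4) (5,5)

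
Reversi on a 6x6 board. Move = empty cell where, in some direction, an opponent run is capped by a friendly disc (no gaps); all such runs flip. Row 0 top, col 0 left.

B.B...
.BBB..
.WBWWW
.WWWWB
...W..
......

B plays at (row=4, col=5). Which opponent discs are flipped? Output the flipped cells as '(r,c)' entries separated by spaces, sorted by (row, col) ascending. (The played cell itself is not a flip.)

Answer: (2,3) (3,4)

Derivation:
Dir NW: opp run (3,4) (2,3) capped by B -> flip
Dir N: first cell 'B' (not opp) -> no flip
Dir NE: edge -> no flip
Dir W: first cell '.' (not opp) -> no flip
Dir E: edge -> no flip
Dir SW: first cell '.' (not opp) -> no flip
Dir S: first cell '.' (not opp) -> no flip
Dir SE: edge -> no flip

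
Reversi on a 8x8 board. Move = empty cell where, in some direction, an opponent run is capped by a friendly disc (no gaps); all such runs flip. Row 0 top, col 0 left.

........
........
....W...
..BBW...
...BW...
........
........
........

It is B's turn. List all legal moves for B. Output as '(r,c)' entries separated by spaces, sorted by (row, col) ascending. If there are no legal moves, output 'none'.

Answer: (1,5) (2,5) (3,5) (4,5) (5,5)

Derivation:
(1,3): no bracket -> illegal
(1,4): no bracket -> illegal
(1,5): flips 1 -> legal
(2,3): no bracket -> illegal
(2,5): flips 1 -> legal
(3,5): flips 1 -> legal
(4,5): flips 1 -> legal
(5,3): no bracket -> illegal
(5,4): no bracket -> illegal
(5,5): flips 1 -> legal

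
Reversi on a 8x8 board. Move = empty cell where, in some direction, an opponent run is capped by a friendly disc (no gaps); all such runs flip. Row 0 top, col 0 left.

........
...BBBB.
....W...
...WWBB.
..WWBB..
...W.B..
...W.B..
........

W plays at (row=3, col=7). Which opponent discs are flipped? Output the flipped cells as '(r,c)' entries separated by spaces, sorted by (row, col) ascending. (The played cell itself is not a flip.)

Answer: (3,5) (3,6)

Derivation:
Dir NW: first cell '.' (not opp) -> no flip
Dir N: first cell '.' (not opp) -> no flip
Dir NE: edge -> no flip
Dir W: opp run (3,6) (3,5) capped by W -> flip
Dir E: edge -> no flip
Dir SW: first cell '.' (not opp) -> no flip
Dir S: first cell '.' (not opp) -> no flip
Dir SE: edge -> no flip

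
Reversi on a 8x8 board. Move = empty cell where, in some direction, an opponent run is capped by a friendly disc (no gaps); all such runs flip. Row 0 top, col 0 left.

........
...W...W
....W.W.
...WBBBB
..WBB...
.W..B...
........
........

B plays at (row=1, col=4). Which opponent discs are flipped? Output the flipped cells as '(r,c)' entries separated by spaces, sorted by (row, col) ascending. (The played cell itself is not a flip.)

Answer: (2,4)

Derivation:
Dir NW: first cell '.' (not opp) -> no flip
Dir N: first cell '.' (not opp) -> no flip
Dir NE: first cell '.' (not opp) -> no flip
Dir W: opp run (1,3), next='.' -> no flip
Dir E: first cell '.' (not opp) -> no flip
Dir SW: first cell '.' (not opp) -> no flip
Dir S: opp run (2,4) capped by B -> flip
Dir SE: first cell '.' (not opp) -> no flip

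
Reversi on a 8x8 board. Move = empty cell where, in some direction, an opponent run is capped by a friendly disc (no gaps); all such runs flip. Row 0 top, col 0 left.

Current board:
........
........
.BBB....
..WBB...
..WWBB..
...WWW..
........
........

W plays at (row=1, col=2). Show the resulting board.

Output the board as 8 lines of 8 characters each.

Place W at (1,2); scan 8 dirs for brackets.
Dir NW: first cell '.' (not opp) -> no flip
Dir N: first cell '.' (not opp) -> no flip
Dir NE: first cell '.' (not opp) -> no flip
Dir W: first cell '.' (not opp) -> no flip
Dir E: first cell '.' (not opp) -> no flip
Dir SW: opp run (2,1), next='.' -> no flip
Dir S: opp run (2,2) capped by W -> flip
Dir SE: opp run (2,3) (3,4) (4,5), next='.' -> no flip
All flips: (2,2)

Answer: ........
..W.....
.BWB....
..WBB...
..WWBB..
...WWW..
........
........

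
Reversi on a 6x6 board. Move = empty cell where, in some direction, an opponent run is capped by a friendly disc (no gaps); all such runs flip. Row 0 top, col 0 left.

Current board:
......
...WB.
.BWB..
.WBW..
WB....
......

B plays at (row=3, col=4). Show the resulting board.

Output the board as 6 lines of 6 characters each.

Answer: ......
...WB.
.BWB..
.WBBB.
WB....
......

Derivation:
Place B at (3,4); scan 8 dirs for brackets.
Dir NW: first cell 'B' (not opp) -> no flip
Dir N: first cell '.' (not opp) -> no flip
Dir NE: first cell '.' (not opp) -> no flip
Dir W: opp run (3,3) capped by B -> flip
Dir E: first cell '.' (not opp) -> no flip
Dir SW: first cell '.' (not opp) -> no flip
Dir S: first cell '.' (not opp) -> no flip
Dir SE: first cell '.' (not opp) -> no flip
All flips: (3,3)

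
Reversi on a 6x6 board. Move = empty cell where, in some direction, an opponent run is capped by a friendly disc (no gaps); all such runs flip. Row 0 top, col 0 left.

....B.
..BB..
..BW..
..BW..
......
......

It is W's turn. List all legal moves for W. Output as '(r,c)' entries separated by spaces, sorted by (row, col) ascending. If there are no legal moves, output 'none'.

Answer: (0,1) (0,3) (1,1) (2,1) (3,1) (4,1)

Derivation:
(0,1): flips 1 -> legal
(0,2): no bracket -> illegal
(0,3): flips 1 -> legal
(0,5): no bracket -> illegal
(1,1): flips 1 -> legal
(1,4): no bracket -> illegal
(1,5): no bracket -> illegal
(2,1): flips 1 -> legal
(2,4): no bracket -> illegal
(3,1): flips 1 -> legal
(4,1): flips 1 -> legal
(4,2): no bracket -> illegal
(4,3): no bracket -> illegal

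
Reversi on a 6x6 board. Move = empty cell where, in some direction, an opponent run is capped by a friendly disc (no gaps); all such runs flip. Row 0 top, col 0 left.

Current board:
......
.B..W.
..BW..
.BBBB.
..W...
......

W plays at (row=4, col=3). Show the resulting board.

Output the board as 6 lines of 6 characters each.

Answer: ......
.B..W.
..BW..
.BBWB.
..WW..
......

Derivation:
Place W at (4,3); scan 8 dirs for brackets.
Dir NW: opp run (3,2), next='.' -> no flip
Dir N: opp run (3,3) capped by W -> flip
Dir NE: opp run (3,4), next='.' -> no flip
Dir W: first cell 'W' (not opp) -> no flip
Dir E: first cell '.' (not opp) -> no flip
Dir SW: first cell '.' (not opp) -> no flip
Dir S: first cell '.' (not opp) -> no flip
Dir SE: first cell '.' (not opp) -> no flip
All flips: (3,3)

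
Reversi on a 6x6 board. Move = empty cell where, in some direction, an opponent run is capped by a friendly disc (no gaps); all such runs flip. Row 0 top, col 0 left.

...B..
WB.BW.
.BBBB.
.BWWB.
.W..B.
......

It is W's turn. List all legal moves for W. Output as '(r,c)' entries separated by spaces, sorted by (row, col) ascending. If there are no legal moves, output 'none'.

(0,0): flips 2 -> legal
(0,1): flips 3 -> legal
(0,2): no bracket -> illegal
(0,4): no bracket -> illegal
(1,2): flips 3 -> legal
(1,5): flips 1 -> legal
(2,0): no bracket -> illegal
(2,5): no bracket -> illegal
(3,0): flips 1 -> legal
(3,5): flips 1 -> legal
(4,0): no bracket -> illegal
(4,2): no bracket -> illegal
(4,3): no bracket -> illegal
(4,5): no bracket -> illegal
(5,3): no bracket -> illegal
(5,4): flips 3 -> legal
(5,5): flips 1 -> legal

Answer: (0,0) (0,1) (1,2) (1,5) (3,0) (3,5) (5,4) (5,5)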